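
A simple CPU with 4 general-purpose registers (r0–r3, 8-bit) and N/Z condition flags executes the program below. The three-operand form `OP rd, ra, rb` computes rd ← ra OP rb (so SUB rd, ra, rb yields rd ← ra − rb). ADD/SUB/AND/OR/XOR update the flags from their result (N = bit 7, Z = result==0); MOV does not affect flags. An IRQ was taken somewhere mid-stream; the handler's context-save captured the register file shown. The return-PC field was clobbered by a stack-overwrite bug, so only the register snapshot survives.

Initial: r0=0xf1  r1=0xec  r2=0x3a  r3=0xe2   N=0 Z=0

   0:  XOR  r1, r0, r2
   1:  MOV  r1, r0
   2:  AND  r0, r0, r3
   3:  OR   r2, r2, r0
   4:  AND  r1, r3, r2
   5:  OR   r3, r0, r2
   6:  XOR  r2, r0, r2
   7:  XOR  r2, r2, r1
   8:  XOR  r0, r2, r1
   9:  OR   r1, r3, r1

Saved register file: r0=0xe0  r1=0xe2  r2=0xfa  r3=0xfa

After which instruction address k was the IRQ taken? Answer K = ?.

K = 5

after  0: r0=0xf1 r1=0xcb r2=0x3a r3=0xe2  N=1 Z=0
after  1: r0=0xf1 r1=0xf1 r2=0x3a r3=0xe2  N=1 Z=0
after  2: r0=0xe0 r1=0xf1 r2=0x3a r3=0xe2  N=1 Z=0
after  3: r0=0xe0 r1=0xf1 r2=0xfa r3=0xe2  N=1 Z=0
after  4: r0=0xe0 r1=0xe2 r2=0xfa r3=0xe2  N=1 Z=0
after  5: r0=0xe0 r1=0xe2 r2=0xfa r3=0xfa  N=1 Z=0
-- IRQ taken; context saved, return-PC = 6 --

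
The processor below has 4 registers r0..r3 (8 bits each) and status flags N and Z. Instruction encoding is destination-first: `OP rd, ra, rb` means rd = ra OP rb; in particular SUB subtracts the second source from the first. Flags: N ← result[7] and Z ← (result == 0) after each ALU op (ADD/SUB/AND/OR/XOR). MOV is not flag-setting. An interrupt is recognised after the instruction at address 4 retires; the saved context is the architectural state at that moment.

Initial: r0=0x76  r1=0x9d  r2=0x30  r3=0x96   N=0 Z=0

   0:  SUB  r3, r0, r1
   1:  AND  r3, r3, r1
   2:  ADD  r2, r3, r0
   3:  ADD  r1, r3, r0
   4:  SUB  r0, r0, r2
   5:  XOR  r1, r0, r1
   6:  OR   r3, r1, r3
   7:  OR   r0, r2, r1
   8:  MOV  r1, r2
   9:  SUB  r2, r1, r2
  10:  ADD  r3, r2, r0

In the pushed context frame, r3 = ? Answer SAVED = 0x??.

after  0: r0=0x76 r1=0x9d r2=0x30 r3=0xd9  N=1 Z=0
after  1: r0=0x76 r1=0x9d r2=0x30 r3=0x99  N=1 Z=0
after  2: r0=0x76 r1=0x9d r2=0x0f r3=0x99  N=0 Z=0
after  3: r0=0x76 r1=0x0f r2=0x0f r3=0x99  N=0 Z=0
after  4: r0=0x67 r1=0x0f r2=0x0f r3=0x99  N=0 Z=0
-- IRQ taken; context saved, return-PC = 5 --

SAVED = 0x99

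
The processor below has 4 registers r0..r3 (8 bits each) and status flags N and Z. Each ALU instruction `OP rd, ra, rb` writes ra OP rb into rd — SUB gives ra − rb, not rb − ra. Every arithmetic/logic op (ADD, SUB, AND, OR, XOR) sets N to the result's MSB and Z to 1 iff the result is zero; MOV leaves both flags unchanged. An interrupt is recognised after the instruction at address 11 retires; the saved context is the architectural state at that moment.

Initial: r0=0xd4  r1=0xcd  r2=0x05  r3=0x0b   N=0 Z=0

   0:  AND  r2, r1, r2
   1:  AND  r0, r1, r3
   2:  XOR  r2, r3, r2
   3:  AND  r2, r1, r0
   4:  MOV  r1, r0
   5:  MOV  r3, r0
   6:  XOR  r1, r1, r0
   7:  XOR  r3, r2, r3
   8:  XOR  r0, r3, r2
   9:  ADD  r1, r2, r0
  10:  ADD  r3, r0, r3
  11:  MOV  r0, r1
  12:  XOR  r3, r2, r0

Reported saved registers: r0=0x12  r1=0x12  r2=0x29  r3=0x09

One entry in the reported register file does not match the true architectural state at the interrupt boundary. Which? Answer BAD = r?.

after  0: r0=0xd4 r1=0xcd r2=0x05 r3=0x0b  N=0 Z=0
after  1: r0=0x09 r1=0xcd r2=0x05 r3=0x0b  N=0 Z=0
after  2: r0=0x09 r1=0xcd r2=0x0e r3=0x0b  N=0 Z=0
after  3: r0=0x09 r1=0xcd r2=0x09 r3=0x0b  N=0 Z=0
after  4: r0=0x09 r1=0x09 r2=0x09 r3=0x0b  N=0 Z=0
after  5: r0=0x09 r1=0x09 r2=0x09 r3=0x09  N=0 Z=0
after  6: r0=0x09 r1=0x00 r2=0x09 r3=0x09  N=0 Z=1
after  7: r0=0x09 r1=0x00 r2=0x09 r3=0x00  N=0 Z=1
after  8: r0=0x09 r1=0x00 r2=0x09 r3=0x00  N=0 Z=0
after  9: r0=0x09 r1=0x12 r2=0x09 r3=0x00  N=0 Z=0
after 10: r0=0x09 r1=0x12 r2=0x09 r3=0x09  N=0 Z=0
after 11: r0=0x12 r1=0x12 r2=0x09 r3=0x09  N=0 Z=0
-- IRQ taken; context saved, return-PC = 12 --
mismatch: r2: reported 0x29 vs actual 0x09

BAD = r2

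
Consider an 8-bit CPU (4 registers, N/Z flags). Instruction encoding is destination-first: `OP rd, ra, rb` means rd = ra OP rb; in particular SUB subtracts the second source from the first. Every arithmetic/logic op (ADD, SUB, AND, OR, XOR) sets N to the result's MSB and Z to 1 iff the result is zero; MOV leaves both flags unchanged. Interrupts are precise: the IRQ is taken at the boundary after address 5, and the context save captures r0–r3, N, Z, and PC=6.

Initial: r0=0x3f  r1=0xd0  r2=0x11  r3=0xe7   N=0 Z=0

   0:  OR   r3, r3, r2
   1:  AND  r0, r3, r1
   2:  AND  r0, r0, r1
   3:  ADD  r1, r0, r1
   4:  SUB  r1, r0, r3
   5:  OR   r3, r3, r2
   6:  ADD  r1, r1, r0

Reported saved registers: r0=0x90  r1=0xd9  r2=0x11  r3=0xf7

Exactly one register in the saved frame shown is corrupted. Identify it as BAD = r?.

after  0: r0=0x3f r1=0xd0 r2=0x11 r3=0xf7  N=1 Z=0
after  1: r0=0xd0 r1=0xd0 r2=0x11 r3=0xf7  N=1 Z=0
after  2: r0=0xd0 r1=0xd0 r2=0x11 r3=0xf7  N=1 Z=0
after  3: r0=0xd0 r1=0xa0 r2=0x11 r3=0xf7  N=1 Z=0
after  4: r0=0xd0 r1=0xd9 r2=0x11 r3=0xf7  N=1 Z=0
after  5: r0=0xd0 r1=0xd9 r2=0x11 r3=0xf7  N=1 Z=0
-- IRQ taken; context saved, return-PC = 6 --
mismatch: r0: reported 0x90 vs actual 0xd0

BAD = r0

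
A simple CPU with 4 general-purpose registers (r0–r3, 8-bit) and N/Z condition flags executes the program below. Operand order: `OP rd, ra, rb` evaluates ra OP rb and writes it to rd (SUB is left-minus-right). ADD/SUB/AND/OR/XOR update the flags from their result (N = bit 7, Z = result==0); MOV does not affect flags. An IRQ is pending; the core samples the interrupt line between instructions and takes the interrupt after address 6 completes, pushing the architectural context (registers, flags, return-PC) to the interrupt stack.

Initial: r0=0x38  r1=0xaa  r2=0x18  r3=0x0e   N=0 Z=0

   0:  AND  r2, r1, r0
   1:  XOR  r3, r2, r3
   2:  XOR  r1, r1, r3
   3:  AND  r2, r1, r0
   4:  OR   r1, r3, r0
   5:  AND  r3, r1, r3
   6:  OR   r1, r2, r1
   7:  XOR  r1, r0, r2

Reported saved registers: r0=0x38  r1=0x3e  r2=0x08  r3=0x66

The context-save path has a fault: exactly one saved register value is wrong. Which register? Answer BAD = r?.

BAD = r3

after  0: r0=0x38 r1=0xaa r2=0x28 r3=0x0e  N=0 Z=0
after  1: r0=0x38 r1=0xaa r2=0x28 r3=0x26  N=0 Z=0
after  2: r0=0x38 r1=0x8c r2=0x28 r3=0x26  N=1 Z=0
after  3: r0=0x38 r1=0x8c r2=0x08 r3=0x26  N=0 Z=0
after  4: r0=0x38 r1=0x3e r2=0x08 r3=0x26  N=0 Z=0
after  5: r0=0x38 r1=0x3e r2=0x08 r3=0x26  N=0 Z=0
after  6: r0=0x38 r1=0x3e r2=0x08 r3=0x26  N=0 Z=0
-- IRQ taken; context saved, return-PC = 7 --
mismatch: r3: reported 0x66 vs actual 0x26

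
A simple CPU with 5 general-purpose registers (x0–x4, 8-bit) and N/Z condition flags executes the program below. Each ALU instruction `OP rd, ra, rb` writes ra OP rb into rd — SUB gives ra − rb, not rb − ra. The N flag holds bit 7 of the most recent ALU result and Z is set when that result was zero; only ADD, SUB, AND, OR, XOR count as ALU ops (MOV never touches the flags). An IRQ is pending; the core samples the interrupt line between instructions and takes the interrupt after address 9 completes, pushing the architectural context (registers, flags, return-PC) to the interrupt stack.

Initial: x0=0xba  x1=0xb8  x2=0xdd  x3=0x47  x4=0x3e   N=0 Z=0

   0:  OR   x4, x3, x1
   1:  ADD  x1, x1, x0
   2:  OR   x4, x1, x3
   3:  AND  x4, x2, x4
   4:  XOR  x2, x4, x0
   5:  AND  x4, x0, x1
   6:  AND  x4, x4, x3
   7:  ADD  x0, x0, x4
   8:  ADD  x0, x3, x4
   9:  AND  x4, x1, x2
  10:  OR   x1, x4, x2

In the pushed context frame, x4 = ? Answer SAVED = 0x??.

SAVED = 0x62

after  0: x0=0xba x1=0xb8 x2=0xdd x3=0x47 x4=0xff  N=1 Z=0
after  1: x0=0xba x1=0x72 x2=0xdd x3=0x47 x4=0xff  N=0 Z=0
after  2: x0=0xba x1=0x72 x2=0xdd x3=0x47 x4=0x77  N=0 Z=0
after  3: x0=0xba x1=0x72 x2=0xdd x3=0x47 x4=0x55  N=0 Z=0
after  4: x0=0xba x1=0x72 x2=0xef x3=0x47 x4=0x55  N=1 Z=0
after  5: x0=0xba x1=0x72 x2=0xef x3=0x47 x4=0x32  N=0 Z=0
after  6: x0=0xba x1=0x72 x2=0xef x3=0x47 x4=0x02  N=0 Z=0
after  7: x0=0xbc x1=0x72 x2=0xef x3=0x47 x4=0x02  N=1 Z=0
after  8: x0=0x49 x1=0x72 x2=0xef x3=0x47 x4=0x02  N=0 Z=0
after  9: x0=0x49 x1=0x72 x2=0xef x3=0x47 x4=0x62  N=0 Z=0
-- IRQ taken; context saved, return-PC = 10 --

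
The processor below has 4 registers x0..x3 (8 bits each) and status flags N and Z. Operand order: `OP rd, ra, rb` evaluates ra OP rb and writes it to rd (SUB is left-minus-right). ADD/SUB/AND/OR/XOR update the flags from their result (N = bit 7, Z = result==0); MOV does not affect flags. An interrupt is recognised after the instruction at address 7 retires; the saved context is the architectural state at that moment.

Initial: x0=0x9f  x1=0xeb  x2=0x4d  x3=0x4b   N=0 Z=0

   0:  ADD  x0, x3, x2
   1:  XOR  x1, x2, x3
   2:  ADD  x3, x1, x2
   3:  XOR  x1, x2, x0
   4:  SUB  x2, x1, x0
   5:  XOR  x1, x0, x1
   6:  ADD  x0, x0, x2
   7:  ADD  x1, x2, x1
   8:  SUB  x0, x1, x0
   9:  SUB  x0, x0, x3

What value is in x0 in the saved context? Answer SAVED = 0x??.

SAVED = 0xd5

after  0: x0=0x98 x1=0xeb x2=0x4d x3=0x4b  N=1 Z=0
after  1: x0=0x98 x1=0x06 x2=0x4d x3=0x4b  N=0 Z=0
after  2: x0=0x98 x1=0x06 x2=0x4d x3=0x53  N=0 Z=0
after  3: x0=0x98 x1=0xd5 x2=0x4d x3=0x53  N=1 Z=0
after  4: x0=0x98 x1=0xd5 x2=0x3d x3=0x53  N=0 Z=0
after  5: x0=0x98 x1=0x4d x2=0x3d x3=0x53  N=0 Z=0
after  6: x0=0xd5 x1=0x4d x2=0x3d x3=0x53  N=1 Z=0
after  7: x0=0xd5 x1=0x8a x2=0x3d x3=0x53  N=1 Z=0
-- IRQ taken; context saved, return-PC = 8 --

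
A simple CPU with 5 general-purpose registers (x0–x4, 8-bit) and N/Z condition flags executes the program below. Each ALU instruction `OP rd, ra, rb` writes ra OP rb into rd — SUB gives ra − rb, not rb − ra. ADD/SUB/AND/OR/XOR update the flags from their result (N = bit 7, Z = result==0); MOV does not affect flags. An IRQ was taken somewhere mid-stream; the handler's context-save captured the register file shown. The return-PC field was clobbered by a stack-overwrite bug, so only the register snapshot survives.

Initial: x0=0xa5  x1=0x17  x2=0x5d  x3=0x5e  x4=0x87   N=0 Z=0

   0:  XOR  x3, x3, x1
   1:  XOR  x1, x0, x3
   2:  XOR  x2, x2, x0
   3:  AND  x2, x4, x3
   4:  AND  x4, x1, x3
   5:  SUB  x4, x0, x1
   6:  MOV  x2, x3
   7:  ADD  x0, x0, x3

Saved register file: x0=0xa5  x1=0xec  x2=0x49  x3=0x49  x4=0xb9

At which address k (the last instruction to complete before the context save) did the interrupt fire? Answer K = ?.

after  0: x0=0xa5 x1=0x17 x2=0x5d x3=0x49 x4=0x87  N=0 Z=0
after  1: x0=0xa5 x1=0xec x2=0x5d x3=0x49 x4=0x87  N=1 Z=0
after  2: x0=0xa5 x1=0xec x2=0xf8 x3=0x49 x4=0x87  N=1 Z=0
after  3: x0=0xa5 x1=0xec x2=0x01 x3=0x49 x4=0x87  N=0 Z=0
after  4: x0=0xa5 x1=0xec x2=0x01 x3=0x49 x4=0x48  N=0 Z=0
after  5: x0=0xa5 x1=0xec x2=0x01 x3=0x49 x4=0xb9  N=1 Z=0
after  6: x0=0xa5 x1=0xec x2=0x49 x3=0x49 x4=0xb9  N=1 Z=0
-- IRQ taken; context saved, return-PC = 7 --

K = 6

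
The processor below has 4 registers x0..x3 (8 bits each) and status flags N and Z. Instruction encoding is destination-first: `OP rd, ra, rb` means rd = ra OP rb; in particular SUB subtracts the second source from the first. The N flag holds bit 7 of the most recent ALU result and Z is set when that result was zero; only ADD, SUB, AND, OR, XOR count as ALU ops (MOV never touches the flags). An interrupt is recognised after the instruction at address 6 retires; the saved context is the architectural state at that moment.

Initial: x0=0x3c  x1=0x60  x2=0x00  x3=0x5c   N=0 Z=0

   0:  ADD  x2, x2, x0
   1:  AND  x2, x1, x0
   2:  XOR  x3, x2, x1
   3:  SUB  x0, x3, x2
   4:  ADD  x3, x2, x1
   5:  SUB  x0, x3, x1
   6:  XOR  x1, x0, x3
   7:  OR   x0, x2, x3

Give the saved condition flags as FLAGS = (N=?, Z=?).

after  0: x0=0x3c x1=0x60 x2=0x3c x3=0x5c  N=0 Z=0
after  1: x0=0x3c x1=0x60 x2=0x20 x3=0x5c  N=0 Z=0
after  2: x0=0x3c x1=0x60 x2=0x20 x3=0x40  N=0 Z=0
after  3: x0=0x20 x1=0x60 x2=0x20 x3=0x40  N=0 Z=0
after  4: x0=0x20 x1=0x60 x2=0x20 x3=0x80  N=1 Z=0
after  5: x0=0x20 x1=0x60 x2=0x20 x3=0x80  N=0 Z=0
after  6: x0=0x20 x1=0xa0 x2=0x20 x3=0x80  N=1 Z=0
-- IRQ taken; context saved, return-PC = 7 --

FLAGS = (N=1, Z=0)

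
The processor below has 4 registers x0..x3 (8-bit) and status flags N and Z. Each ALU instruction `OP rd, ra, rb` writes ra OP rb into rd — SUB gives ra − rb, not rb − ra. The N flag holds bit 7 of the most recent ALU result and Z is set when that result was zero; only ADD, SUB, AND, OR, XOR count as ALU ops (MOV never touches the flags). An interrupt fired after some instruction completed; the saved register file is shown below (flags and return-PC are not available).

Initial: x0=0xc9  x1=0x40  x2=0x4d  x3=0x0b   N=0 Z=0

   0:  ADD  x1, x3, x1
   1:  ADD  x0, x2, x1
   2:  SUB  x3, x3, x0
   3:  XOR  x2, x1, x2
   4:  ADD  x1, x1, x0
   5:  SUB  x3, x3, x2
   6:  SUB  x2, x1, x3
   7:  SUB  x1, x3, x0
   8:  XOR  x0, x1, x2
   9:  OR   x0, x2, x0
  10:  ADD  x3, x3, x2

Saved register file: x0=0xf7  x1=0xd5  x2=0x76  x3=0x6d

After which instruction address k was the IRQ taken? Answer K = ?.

K = 9

after  0: x0=0xc9 x1=0x4b x2=0x4d x3=0x0b  N=0 Z=0
after  1: x0=0x98 x1=0x4b x2=0x4d x3=0x0b  N=1 Z=0
after  2: x0=0x98 x1=0x4b x2=0x4d x3=0x73  N=0 Z=0
after  3: x0=0x98 x1=0x4b x2=0x06 x3=0x73  N=0 Z=0
after  4: x0=0x98 x1=0xe3 x2=0x06 x3=0x73  N=1 Z=0
after  5: x0=0x98 x1=0xe3 x2=0x06 x3=0x6d  N=0 Z=0
after  6: x0=0x98 x1=0xe3 x2=0x76 x3=0x6d  N=0 Z=0
after  7: x0=0x98 x1=0xd5 x2=0x76 x3=0x6d  N=1 Z=0
after  8: x0=0xa3 x1=0xd5 x2=0x76 x3=0x6d  N=1 Z=0
after  9: x0=0xf7 x1=0xd5 x2=0x76 x3=0x6d  N=1 Z=0
-- IRQ taken; context saved, return-PC = 10 --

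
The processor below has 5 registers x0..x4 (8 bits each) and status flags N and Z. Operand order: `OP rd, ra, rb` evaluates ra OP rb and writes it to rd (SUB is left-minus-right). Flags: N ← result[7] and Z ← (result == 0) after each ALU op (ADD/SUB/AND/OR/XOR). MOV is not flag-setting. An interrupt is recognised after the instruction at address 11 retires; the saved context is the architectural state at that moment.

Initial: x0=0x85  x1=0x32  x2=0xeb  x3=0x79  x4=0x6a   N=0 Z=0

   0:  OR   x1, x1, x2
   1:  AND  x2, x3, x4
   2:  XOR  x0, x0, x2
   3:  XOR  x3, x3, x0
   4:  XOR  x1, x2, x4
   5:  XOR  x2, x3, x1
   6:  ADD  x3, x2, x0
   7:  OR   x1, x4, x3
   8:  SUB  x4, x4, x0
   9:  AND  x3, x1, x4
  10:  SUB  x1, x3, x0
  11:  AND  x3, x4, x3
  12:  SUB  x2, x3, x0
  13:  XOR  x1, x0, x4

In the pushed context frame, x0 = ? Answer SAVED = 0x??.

SAVED = 0xed

after  0: x0=0x85 x1=0xfb x2=0xeb x3=0x79 x4=0x6a  N=1 Z=0
after  1: x0=0x85 x1=0xfb x2=0x68 x3=0x79 x4=0x6a  N=0 Z=0
after  2: x0=0xed x1=0xfb x2=0x68 x3=0x79 x4=0x6a  N=1 Z=0
after  3: x0=0xed x1=0xfb x2=0x68 x3=0x94 x4=0x6a  N=1 Z=0
after  4: x0=0xed x1=0x02 x2=0x68 x3=0x94 x4=0x6a  N=0 Z=0
after  5: x0=0xed x1=0x02 x2=0x96 x3=0x94 x4=0x6a  N=1 Z=0
after  6: x0=0xed x1=0x02 x2=0x96 x3=0x83 x4=0x6a  N=1 Z=0
after  7: x0=0xed x1=0xeb x2=0x96 x3=0x83 x4=0x6a  N=1 Z=0
after  8: x0=0xed x1=0xeb x2=0x96 x3=0x83 x4=0x7d  N=0 Z=0
after  9: x0=0xed x1=0xeb x2=0x96 x3=0x69 x4=0x7d  N=0 Z=0
after 10: x0=0xed x1=0x7c x2=0x96 x3=0x69 x4=0x7d  N=0 Z=0
after 11: x0=0xed x1=0x7c x2=0x96 x3=0x69 x4=0x7d  N=0 Z=0
-- IRQ taken; context saved, return-PC = 12 --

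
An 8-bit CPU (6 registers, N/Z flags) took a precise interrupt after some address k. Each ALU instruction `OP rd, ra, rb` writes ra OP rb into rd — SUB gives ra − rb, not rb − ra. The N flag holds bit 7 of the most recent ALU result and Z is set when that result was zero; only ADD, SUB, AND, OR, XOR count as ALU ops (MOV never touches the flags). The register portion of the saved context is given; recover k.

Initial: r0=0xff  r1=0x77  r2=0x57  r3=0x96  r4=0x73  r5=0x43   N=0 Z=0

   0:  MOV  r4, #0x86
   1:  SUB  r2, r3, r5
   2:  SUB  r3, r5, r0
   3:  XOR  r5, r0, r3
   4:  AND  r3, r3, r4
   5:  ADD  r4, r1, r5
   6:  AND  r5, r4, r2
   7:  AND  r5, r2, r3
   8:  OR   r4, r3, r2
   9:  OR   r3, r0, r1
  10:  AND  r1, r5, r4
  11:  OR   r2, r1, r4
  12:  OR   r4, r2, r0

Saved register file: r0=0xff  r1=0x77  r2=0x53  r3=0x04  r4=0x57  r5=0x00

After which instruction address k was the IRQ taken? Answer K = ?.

after  0: r0=0xff r1=0x77 r2=0x57 r3=0x96 r4=0x86 r5=0x43  N=0 Z=0
after  1: r0=0xff r1=0x77 r2=0x53 r3=0x96 r4=0x86 r5=0x43  N=0 Z=0
after  2: r0=0xff r1=0x77 r2=0x53 r3=0x44 r4=0x86 r5=0x43  N=0 Z=0
after  3: r0=0xff r1=0x77 r2=0x53 r3=0x44 r4=0x86 r5=0xbb  N=1 Z=0
after  4: r0=0xff r1=0x77 r2=0x53 r3=0x04 r4=0x86 r5=0xbb  N=0 Z=0
after  5: r0=0xff r1=0x77 r2=0x53 r3=0x04 r4=0x32 r5=0xbb  N=0 Z=0
after  6: r0=0xff r1=0x77 r2=0x53 r3=0x04 r4=0x32 r5=0x12  N=0 Z=0
after  7: r0=0xff r1=0x77 r2=0x53 r3=0x04 r4=0x32 r5=0x00  N=0 Z=1
after  8: r0=0xff r1=0x77 r2=0x53 r3=0x04 r4=0x57 r5=0x00  N=0 Z=0
-- IRQ taken; context saved, return-PC = 9 --

K = 8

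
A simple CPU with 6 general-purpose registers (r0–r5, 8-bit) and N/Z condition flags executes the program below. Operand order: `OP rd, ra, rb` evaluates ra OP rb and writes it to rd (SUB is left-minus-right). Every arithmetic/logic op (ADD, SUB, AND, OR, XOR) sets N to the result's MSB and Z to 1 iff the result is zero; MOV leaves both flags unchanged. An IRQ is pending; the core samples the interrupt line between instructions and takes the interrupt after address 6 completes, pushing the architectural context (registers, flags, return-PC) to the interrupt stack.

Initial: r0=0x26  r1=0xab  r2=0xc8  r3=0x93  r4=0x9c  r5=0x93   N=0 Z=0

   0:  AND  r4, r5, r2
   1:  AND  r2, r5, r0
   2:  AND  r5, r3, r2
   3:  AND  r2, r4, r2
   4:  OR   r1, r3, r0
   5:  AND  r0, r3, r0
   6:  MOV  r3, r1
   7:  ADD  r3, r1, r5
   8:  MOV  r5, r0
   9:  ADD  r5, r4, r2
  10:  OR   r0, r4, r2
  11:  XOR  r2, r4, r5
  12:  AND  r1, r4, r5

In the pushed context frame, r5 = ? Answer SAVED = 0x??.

SAVED = 0x02

after  0: r0=0x26 r1=0xab r2=0xc8 r3=0x93 r4=0x80 r5=0x93  N=1 Z=0
after  1: r0=0x26 r1=0xab r2=0x02 r3=0x93 r4=0x80 r5=0x93  N=0 Z=0
after  2: r0=0x26 r1=0xab r2=0x02 r3=0x93 r4=0x80 r5=0x02  N=0 Z=0
after  3: r0=0x26 r1=0xab r2=0x00 r3=0x93 r4=0x80 r5=0x02  N=0 Z=1
after  4: r0=0x26 r1=0xb7 r2=0x00 r3=0x93 r4=0x80 r5=0x02  N=1 Z=0
after  5: r0=0x02 r1=0xb7 r2=0x00 r3=0x93 r4=0x80 r5=0x02  N=0 Z=0
after  6: r0=0x02 r1=0xb7 r2=0x00 r3=0xb7 r4=0x80 r5=0x02  N=0 Z=0
-- IRQ taken; context saved, return-PC = 7 --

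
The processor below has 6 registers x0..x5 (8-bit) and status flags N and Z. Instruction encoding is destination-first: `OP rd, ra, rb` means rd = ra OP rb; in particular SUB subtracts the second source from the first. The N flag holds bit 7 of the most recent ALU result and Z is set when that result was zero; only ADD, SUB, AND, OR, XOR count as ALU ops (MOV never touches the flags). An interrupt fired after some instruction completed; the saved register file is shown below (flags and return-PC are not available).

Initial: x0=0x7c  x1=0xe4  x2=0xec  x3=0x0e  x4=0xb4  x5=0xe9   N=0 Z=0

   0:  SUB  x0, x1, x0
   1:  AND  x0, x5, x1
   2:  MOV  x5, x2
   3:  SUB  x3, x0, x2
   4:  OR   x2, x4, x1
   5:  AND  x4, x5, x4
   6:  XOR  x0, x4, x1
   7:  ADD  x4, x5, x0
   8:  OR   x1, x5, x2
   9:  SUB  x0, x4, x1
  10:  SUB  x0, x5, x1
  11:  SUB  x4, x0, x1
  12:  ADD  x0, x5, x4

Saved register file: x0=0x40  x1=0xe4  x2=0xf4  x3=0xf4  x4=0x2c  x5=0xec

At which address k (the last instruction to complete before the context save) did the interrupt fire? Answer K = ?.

K = 7

after  0: x0=0x68 x1=0xe4 x2=0xec x3=0x0e x4=0xb4 x5=0xe9  N=0 Z=0
after  1: x0=0xe0 x1=0xe4 x2=0xec x3=0x0e x4=0xb4 x5=0xe9  N=1 Z=0
after  2: x0=0xe0 x1=0xe4 x2=0xec x3=0x0e x4=0xb4 x5=0xec  N=1 Z=0
after  3: x0=0xe0 x1=0xe4 x2=0xec x3=0xf4 x4=0xb4 x5=0xec  N=1 Z=0
after  4: x0=0xe0 x1=0xe4 x2=0xf4 x3=0xf4 x4=0xb4 x5=0xec  N=1 Z=0
after  5: x0=0xe0 x1=0xe4 x2=0xf4 x3=0xf4 x4=0xa4 x5=0xec  N=1 Z=0
after  6: x0=0x40 x1=0xe4 x2=0xf4 x3=0xf4 x4=0xa4 x5=0xec  N=0 Z=0
after  7: x0=0x40 x1=0xe4 x2=0xf4 x3=0xf4 x4=0x2c x5=0xec  N=0 Z=0
-- IRQ taken; context saved, return-PC = 8 --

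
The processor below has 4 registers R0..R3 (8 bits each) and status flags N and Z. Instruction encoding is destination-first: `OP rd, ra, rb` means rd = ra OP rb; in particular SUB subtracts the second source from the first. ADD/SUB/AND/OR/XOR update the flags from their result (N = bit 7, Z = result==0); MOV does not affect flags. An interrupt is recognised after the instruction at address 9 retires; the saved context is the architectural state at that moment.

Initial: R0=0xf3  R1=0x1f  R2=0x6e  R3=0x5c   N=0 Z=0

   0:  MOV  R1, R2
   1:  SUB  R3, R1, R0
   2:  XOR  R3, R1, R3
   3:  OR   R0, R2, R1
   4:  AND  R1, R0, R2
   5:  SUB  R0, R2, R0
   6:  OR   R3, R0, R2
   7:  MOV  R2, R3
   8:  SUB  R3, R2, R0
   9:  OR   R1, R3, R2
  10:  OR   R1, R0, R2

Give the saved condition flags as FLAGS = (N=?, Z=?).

after  0: R0=0xf3 R1=0x6e R2=0x6e R3=0x5c  N=0 Z=0
after  1: R0=0xf3 R1=0x6e R2=0x6e R3=0x7b  N=0 Z=0
after  2: R0=0xf3 R1=0x6e R2=0x6e R3=0x15  N=0 Z=0
after  3: R0=0x6e R1=0x6e R2=0x6e R3=0x15  N=0 Z=0
after  4: R0=0x6e R1=0x6e R2=0x6e R3=0x15  N=0 Z=0
after  5: R0=0x00 R1=0x6e R2=0x6e R3=0x15  N=0 Z=1
after  6: R0=0x00 R1=0x6e R2=0x6e R3=0x6e  N=0 Z=0
after  7: R0=0x00 R1=0x6e R2=0x6e R3=0x6e  N=0 Z=0
after  8: R0=0x00 R1=0x6e R2=0x6e R3=0x6e  N=0 Z=0
after  9: R0=0x00 R1=0x6e R2=0x6e R3=0x6e  N=0 Z=0
-- IRQ taken; context saved, return-PC = 10 --

FLAGS = (N=0, Z=0)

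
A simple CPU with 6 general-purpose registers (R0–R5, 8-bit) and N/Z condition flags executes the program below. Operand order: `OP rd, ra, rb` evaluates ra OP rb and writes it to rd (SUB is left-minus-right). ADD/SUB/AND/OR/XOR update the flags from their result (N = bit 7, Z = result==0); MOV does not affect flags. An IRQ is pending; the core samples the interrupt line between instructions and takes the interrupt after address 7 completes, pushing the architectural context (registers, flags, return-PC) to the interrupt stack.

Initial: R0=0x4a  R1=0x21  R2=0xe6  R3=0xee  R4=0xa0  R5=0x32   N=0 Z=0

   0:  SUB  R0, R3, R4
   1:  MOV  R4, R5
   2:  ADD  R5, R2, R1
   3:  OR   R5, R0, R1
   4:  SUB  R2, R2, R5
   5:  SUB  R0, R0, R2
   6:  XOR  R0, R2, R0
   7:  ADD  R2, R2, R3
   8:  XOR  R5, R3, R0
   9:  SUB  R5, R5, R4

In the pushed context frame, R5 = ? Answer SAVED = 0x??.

after  0: R0=0x4e R1=0x21 R2=0xe6 R3=0xee R4=0xa0 R5=0x32  N=0 Z=0
after  1: R0=0x4e R1=0x21 R2=0xe6 R3=0xee R4=0x32 R5=0x32  N=0 Z=0
after  2: R0=0x4e R1=0x21 R2=0xe6 R3=0xee R4=0x32 R5=0x07  N=0 Z=0
after  3: R0=0x4e R1=0x21 R2=0xe6 R3=0xee R4=0x32 R5=0x6f  N=0 Z=0
after  4: R0=0x4e R1=0x21 R2=0x77 R3=0xee R4=0x32 R5=0x6f  N=0 Z=0
after  5: R0=0xd7 R1=0x21 R2=0x77 R3=0xee R4=0x32 R5=0x6f  N=1 Z=0
after  6: R0=0xa0 R1=0x21 R2=0x77 R3=0xee R4=0x32 R5=0x6f  N=1 Z=0
after  7: R0=0xa0 R1=0x21 R2=0x65 R3=0xee R4=0x32 R5=0x6f  N=0 Z=0
-- IRQ taken; context saved, return-PC = 8 --

SAVED = 0x6f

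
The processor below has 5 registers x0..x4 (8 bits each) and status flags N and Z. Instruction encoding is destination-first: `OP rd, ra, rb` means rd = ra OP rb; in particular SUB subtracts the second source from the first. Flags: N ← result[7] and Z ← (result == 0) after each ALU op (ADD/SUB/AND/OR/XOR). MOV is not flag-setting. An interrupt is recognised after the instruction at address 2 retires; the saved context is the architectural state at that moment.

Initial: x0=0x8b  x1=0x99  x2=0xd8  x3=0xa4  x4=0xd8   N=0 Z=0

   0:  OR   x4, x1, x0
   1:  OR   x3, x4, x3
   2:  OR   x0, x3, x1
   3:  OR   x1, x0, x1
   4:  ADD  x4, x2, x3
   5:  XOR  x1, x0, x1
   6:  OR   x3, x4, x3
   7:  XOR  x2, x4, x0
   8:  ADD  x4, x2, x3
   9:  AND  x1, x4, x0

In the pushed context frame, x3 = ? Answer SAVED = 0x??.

SAVED = 0xbf

after  0: x0=0x8b x1=0x99 x2=0xd8 x3=0xa4 x4=0x9b  N=1 Z=0
after  1: x0=0x8b x1=0x99 x2=0xd8 x3=0xbf x4=0x9b  N=1 Z=0
after  2: x0=0xbf x1=0x99 x2=0xd8 x3=0xbf x4=0x9b  N=1 Z=0
-- IRQ taken; context saved, return-PC = 3 --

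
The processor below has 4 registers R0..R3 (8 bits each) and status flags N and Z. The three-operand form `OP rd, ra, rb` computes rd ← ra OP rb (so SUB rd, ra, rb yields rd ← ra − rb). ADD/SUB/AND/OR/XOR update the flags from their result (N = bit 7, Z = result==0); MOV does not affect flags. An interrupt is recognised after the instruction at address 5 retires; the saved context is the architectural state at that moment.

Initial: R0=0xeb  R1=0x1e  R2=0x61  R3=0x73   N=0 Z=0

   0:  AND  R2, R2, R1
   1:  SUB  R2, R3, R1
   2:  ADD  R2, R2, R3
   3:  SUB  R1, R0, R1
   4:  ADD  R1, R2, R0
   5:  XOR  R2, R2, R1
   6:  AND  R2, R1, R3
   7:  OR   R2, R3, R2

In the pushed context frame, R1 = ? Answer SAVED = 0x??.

SAVED = 0xb3

after  0: R0=0xeb R1=0x1e R2=0x00 R3=0x73  N=0 Z=1
after  1: R0=0xeb R1=0x1e R2=0x55 R3=0x73  N=0 Z=0
after  2: R0=0xeb R1=0x1e R2=0xc8 R3=0x73  N=1 Z=0
after  3: R0=0xeb R1=0xcd R2=0xc8 R3=0x73  N=1 Z=0
after  4: R0=0xeb R1=0xb3 R2=0xc8 R3=0x73  N=1 Z=0
after  5: R0=0xeb R1=0xb3 R2=0x7b R3=0x73  N=0 Z=0
-- IRQ taken; context saved, return-PC = 6 --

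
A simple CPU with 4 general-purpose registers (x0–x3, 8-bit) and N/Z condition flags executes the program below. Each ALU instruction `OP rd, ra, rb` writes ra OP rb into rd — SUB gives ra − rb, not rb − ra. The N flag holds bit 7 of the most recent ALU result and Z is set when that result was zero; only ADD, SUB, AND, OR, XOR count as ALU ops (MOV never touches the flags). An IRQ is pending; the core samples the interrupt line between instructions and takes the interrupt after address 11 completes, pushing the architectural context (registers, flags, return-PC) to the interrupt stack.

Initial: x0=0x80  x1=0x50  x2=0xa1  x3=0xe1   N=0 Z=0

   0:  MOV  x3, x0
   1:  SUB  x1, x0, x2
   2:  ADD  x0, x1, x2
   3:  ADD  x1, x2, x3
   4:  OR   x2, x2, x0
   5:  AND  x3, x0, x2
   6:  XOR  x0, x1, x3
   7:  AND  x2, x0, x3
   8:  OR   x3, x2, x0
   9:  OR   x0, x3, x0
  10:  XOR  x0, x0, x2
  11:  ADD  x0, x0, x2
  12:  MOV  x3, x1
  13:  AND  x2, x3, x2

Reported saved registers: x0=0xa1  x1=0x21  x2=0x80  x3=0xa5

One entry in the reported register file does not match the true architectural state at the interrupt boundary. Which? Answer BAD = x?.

BAD = x3

after  0: x0=0x80 x1=0x50 x2=0xa1 x3=0x80  N=0 Z=0
after  1: x0=0x80 x1=0xdf x2=0xa1 x3=0x80  N=1 Z=0
after  2: x0=0x80 x1=0xdf x2=0xa1 x3=0x80  N=1 Z=0
after  3: x0=0x80 x1=0x21 x2=0xa1 x3=0x80  N=0 Z=0
after  4: x0=0x80 x1=0x21 x2=0xa1 x3=0x80  N=1 Z=0
after  5: x0=0x80 x1=0x21 x2=0xa1 x3=0x80  N=1 Z=0
after  6: x0=0xa1 x1=0x21 x2=0xa1 x3=0x80  N=1 Z=0
after  7: x0=0xa1 x1=0x21 x2=0x80 x3=0x80  N=1 Z=0
after  8: x0=0xa1 x1=0x21 x2=0x80 x3=0xa1  N=1 Z=0
after  9: x0=0xa1 x1=0x21 x2=0x80 x3=0xa1  N=1 Z=0
after 10: x0=0x21 x1=0x21 x2=0x80 x3=0xa1  N=0 Z=0
after 11: x0=0xa1 x1=0x21 x2=0x80 x3=0xa1  N=1 Z=0
-- IRQ taken; context saved, return-PC = 12 --
mismatch: x3: reported 0xa5 vs actual 0xa1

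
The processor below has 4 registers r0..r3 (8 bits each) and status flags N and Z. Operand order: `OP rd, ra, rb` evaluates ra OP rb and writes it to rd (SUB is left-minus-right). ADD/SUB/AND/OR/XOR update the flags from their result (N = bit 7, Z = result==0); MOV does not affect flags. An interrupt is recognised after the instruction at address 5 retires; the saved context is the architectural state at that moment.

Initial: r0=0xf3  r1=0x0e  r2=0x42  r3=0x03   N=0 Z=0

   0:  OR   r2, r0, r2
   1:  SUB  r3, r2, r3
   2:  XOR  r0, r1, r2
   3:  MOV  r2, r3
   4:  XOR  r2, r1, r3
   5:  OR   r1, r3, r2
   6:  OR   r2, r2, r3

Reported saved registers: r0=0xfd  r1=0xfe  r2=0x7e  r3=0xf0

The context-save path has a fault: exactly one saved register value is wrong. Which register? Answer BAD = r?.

after  0: r0=0xf3 r1=0x0e r2=0xf3 r3=0x03  N=1 Z=0
after  1: r0=0xf3 r1=0x0e r2=0xf3 r3=0xf0  N=1 Z=0
after  2: r0=0xfd r1=0x0e r2=0xf3 r3=0xf0  N=1 Z=0
after  3: r0=0xfd r1=0x0e r2=0xf0 r3=0xf0  N=1 Z=0
after  4: r0=0xfd r1=0x0e r2=0xfe r3=0xf0  N=1 Z=0
after  5: r0=0xfd r1=0xfe r2=0xfe r3=0xf0  N=1 Z=0
-- IRQ taken; context saved, return-PC = 6 --
mismatch: r2: reported 0x7e vs actual 0xfe

BAD = r2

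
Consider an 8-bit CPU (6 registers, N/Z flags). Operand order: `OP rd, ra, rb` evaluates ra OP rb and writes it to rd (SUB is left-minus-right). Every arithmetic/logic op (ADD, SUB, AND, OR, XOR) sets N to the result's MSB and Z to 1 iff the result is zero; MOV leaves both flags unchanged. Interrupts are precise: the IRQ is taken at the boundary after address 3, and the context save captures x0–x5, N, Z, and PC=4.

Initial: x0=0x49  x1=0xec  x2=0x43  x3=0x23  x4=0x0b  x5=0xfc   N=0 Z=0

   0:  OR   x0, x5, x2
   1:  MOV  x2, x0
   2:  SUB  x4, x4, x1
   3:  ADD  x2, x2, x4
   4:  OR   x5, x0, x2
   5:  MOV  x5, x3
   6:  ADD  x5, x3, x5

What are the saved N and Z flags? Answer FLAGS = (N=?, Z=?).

after  0: x0=0xff x1=0xec x2=0x43 x3=0x23 x4=0x0b x5=0xfc  N=1 Z=0
after  1: x0=0xff x1=0xec x2=0xff x3=0x23 x4=0x0b x5=0xfc  N=1 Z=0
after  2: x0=0xff x1=0xec x2=0xff x3=0x23 x4=0x1f x5=0xfc  N=0 Z=0
after  3: x0=0xff x1=0xec x2=0x1e x3=0x23 x4=0x1f x5=0xfc  N=0 Z=0
-- IRQ taken; context saved, return-PC = 4 --

FLAGS = (N=0, Z=0)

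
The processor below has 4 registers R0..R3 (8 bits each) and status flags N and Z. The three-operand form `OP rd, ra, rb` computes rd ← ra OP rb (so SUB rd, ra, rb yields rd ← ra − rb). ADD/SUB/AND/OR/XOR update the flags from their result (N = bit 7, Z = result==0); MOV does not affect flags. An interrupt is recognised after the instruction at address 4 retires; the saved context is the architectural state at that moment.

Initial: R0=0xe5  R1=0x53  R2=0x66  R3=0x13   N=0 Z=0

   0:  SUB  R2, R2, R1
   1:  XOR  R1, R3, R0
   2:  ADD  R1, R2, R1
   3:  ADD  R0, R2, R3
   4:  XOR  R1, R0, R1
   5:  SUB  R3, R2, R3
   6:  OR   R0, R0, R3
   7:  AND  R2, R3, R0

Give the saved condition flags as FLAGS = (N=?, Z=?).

after  0: R0=0xe5 R1=0x53 R2=0x13 R3=0x13  N=0 Z=0
after  1: R0=0xe5 R1=0xf6 R2=0x13 R3=0x13  N=1 Z=0
after  2: R0=0xe5 R1=0x09 R2=0x13 R3=0x13  N=0 Z=0
after  3: R0=0x26 R1=0x09 R2=0x13 R3=0x13  N=0 Z=0
after  4: R0=0x26 R1=0x2f R2=0x13 R3=0x13  N=0 Z=0
-- IRQ taken; context saved, return-PC = 5 --

FLAGS = (N=0, Z=0)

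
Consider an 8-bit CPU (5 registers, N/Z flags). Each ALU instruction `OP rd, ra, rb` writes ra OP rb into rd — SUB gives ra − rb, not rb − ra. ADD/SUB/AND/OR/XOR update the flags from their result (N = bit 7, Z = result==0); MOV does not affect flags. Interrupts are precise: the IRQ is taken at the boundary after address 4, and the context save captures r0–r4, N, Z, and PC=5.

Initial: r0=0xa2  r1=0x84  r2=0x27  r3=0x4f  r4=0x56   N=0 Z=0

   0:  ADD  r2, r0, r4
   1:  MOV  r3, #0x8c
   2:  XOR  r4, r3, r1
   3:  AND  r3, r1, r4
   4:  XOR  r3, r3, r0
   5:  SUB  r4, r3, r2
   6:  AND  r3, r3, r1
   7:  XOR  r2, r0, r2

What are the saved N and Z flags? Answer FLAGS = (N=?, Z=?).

FLAGS = (N=1, Z=0)

after  0: r0=0xa2 r1=0x84 r2=0xf8 r3=0x4f r4=0x56  N=1 Z=0
after  1: r0=0xa2 r1=0x84 r2=0xf8 r3=0x8c r4=0x56  N=1 Z=0
after  2: r0=0xa2 r1=0x84 r2=0xf8 r3=0x8c r4=0x08  N=0 Z=0
after  3: r0=0xa2 r1=0x84 r2=0xf8 r3=0x00 r4=0x08  N=0 Z=1
after  4: r0=0xa2 r1=0x84 r2=0xf8 r3=0xa2 r4=0x08  N=1 Z=0
-- IRQ taken; context saved, return-PC = 5 --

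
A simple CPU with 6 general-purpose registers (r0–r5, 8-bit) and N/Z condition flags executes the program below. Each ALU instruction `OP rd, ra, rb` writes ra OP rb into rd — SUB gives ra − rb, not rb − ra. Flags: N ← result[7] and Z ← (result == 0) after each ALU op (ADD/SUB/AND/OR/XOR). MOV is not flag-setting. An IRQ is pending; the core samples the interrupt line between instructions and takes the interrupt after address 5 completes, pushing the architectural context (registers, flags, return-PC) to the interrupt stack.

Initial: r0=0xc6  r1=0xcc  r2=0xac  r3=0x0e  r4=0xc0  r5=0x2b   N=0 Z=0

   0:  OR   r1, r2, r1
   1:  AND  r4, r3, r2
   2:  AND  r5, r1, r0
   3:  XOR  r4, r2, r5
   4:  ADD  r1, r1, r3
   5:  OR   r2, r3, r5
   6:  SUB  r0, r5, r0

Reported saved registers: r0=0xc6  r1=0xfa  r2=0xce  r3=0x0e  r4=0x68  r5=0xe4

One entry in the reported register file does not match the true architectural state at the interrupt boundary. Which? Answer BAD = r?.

after  0: r0=0xc6 r1=0xec r2=0xac r3=0x0e r4=0xc0 r5=0x2b  N=1 Z=0
after  1: r0=0xc6 r1=0xec r2=0xac r3=0x0e r4=0x0c r5=0x2b  N=0 Z=0
after  2: r0=0xc6 r1=0xec r2=0xac r3=0x0e r4=0x0c r5=0xc4  N=1 Z=0
after  3: r0=0xc6 r1=0xec r2=0xac r3=0x0e r4=0x68 r5=0xc4  N=0 Z=0
after  4: r0=0xc6 r1=0xfa r2=0xac r3=0x0e r4=0x68 r5=0xc4  N=1 Z=0
after  5: r0=0xc6 r1=0xfa r2=0xce r3=0x0e r4=0x68 r5=0xc4  N=1 Z=0
-- IRQ taken; context saved, return-PC = 6 --
mismatch: r5: reported 0xe4 vs actual 0xc4

BAD = r5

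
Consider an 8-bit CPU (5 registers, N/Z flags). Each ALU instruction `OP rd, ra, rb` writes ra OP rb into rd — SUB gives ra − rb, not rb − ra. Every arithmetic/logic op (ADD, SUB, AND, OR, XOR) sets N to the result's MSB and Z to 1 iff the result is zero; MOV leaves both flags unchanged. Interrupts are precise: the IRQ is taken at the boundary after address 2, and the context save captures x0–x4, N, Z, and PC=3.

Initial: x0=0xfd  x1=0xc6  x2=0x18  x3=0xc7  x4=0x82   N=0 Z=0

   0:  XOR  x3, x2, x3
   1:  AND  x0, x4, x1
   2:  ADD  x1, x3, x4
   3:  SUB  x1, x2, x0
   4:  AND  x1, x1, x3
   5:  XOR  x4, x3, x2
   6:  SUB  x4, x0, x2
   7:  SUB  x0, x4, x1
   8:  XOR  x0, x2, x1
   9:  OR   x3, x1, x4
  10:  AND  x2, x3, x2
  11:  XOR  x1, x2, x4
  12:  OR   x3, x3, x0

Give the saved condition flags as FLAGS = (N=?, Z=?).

after  0: x0=0xfd x1=0xc6 x2=0x18 x3=0xdf x4=0x82  N=1 Z=0
after  1: x0=0x82 x1=0xc6 x2=0x18 x3=0xdf x4=0x82  N=1 Z=0
after  2: x0=0x82 x1=0x61 x2=0x18 x3=0xdf x4=0x82  N=0 Z=0
-- IRQ taken; context saved, return-PC = 3 --

FLAGS = (N=0, Z=0)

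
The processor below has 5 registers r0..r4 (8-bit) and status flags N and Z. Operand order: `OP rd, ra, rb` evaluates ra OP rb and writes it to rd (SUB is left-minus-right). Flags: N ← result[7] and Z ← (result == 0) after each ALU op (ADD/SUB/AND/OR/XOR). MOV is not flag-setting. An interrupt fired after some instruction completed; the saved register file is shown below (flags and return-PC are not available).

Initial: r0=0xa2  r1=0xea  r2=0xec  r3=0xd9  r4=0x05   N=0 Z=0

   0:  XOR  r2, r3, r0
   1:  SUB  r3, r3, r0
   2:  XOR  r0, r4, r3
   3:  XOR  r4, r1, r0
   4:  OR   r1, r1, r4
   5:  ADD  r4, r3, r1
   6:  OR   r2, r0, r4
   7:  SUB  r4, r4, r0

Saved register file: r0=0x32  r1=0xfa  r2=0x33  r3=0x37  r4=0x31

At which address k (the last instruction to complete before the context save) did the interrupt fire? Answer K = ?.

K = 6

after  0: r0=0xa2 r1=0xea r2=0x7b r3=0xd9 r4=0x05  N=0 Z=0
after  1: r0=0xa2 r1=0xea r2=0x7b r3=0x37 r4=0x05  N=0 Z=0
after  2: r0=0x32 r1=0xea r2=0x7b r3=0x37 r4=0x05  N=0 Z=0
after  3: r0=0x32 r1=0xea r2=0x7b r3=0x37 r4=0xd8  N=1 Z=0
after  4: r0=0x32 r1=0xfa r2=0x7b r3=0x37 r4=0xd8  N=1 Z=0
after  5: r0=0x32 r1=0xfa r2=0x7b r3=0x37 r4=0x31  N=0 Z=0
after  6: r0=0x32 r1=0xfa r2=0x33 r3=0x37 r4=0x31  N=0 Z=0
-- IRQ taken; context saved, return-PC = 7 --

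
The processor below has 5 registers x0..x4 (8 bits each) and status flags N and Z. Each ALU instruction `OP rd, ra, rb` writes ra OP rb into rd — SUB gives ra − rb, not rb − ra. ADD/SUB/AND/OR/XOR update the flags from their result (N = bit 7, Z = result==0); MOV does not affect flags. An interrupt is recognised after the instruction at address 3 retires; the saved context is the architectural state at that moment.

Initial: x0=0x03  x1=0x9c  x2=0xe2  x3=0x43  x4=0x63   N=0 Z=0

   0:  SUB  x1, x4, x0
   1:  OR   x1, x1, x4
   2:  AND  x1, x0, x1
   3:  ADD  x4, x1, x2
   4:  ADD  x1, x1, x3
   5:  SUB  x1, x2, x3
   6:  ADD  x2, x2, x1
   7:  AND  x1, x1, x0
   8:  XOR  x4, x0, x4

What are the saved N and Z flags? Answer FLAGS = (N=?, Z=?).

FLAGS = (N=1, Z=0)

after  0: x0=0x03 x1=0x60 x2=0xe2 x3=0x43 x4=0x63  N=0 Z=0
after  1: x0=0x03 x1=0x63 x2=0xe2 x3=0x43 x4=0x63  N=0 Z=0
after  2: x0=0x03 x1=0x03 x2=0xe2 x3=0x43 x4=0x63  N=0 Z=0
after  3: x0=0x03 x1=0x03 x2=0xe2 x3=0x43 x4=0xe5  N=1 Z=0
-- IRQ taken; context saved, return-PC = 4 --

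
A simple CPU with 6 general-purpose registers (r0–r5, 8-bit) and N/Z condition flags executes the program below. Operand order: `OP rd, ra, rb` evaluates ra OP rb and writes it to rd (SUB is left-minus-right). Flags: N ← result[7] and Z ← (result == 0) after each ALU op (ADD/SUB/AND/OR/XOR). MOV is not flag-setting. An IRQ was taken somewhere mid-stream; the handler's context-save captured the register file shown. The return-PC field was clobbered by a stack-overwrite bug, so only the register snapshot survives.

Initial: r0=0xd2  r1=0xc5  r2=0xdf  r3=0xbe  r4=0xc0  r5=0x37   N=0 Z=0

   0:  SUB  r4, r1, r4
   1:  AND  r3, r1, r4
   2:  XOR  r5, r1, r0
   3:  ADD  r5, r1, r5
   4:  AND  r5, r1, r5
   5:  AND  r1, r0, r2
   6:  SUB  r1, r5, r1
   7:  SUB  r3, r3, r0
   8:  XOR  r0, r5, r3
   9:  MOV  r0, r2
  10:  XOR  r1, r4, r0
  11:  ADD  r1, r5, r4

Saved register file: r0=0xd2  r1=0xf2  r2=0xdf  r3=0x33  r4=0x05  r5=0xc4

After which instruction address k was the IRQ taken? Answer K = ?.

after  0: r0=0xd2 r1=0xc5 r2=0xdf r3=0xbe r4=0x05 r5=0x37  N=0 Z=0
after  1: r0=0xd2 r1=0xc5 r2=0xdf r3=0x05 r4=0x05 r5=0x37  N=0 Z=0
after  2: r0=0xd2 r1=0xc5 r2=0xdf r3=0x05 r4=0x05 r5=0x17  N=0 Z=0
after  3: r0=0xd2 r1=0xc5 r2=0xdf r3=0x05 r4=0x05 r5=0xdc  N=1 Z=0
after  4: r0=0xd2 r1=0xc5 r2=0xdf r3=0x05 r4=0x05 r5=0xc4  N=1 Z=0
after  5: r0=0xd2 r1=0xd2 r2=0xdf r3=0x05 r4=0x05 r5=0xc4  N=1 Z=0
after  6: r0=0xd2 r1=0xf2 r2=0xdf r3=0x05 r4=0x05 r5=0xc4  N=1 Z=0
after  7: r0=0xd2 r1=0xf2 r2=0xdf r3=0x33 r4=0x05 r5=0xc4  N=0 Z=0
-- IRQ taken; context saved, return-PC = 8 --

K = 7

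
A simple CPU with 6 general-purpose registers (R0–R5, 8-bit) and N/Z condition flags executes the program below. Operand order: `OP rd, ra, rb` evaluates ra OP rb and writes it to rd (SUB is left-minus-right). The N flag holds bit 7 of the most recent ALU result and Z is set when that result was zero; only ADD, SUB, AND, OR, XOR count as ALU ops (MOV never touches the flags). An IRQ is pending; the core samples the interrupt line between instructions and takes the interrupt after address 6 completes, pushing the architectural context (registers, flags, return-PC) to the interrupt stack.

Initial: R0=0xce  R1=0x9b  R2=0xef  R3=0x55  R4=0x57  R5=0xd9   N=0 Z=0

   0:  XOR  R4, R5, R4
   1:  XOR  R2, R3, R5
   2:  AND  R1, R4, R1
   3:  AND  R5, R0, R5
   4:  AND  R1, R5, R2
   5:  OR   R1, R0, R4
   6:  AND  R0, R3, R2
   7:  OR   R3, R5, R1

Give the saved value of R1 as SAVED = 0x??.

after  0: R0=0xce R1=0x9b R2=0xef R3=0x55 R4=0x8e R5=0xd9  N=1 Z=0
after  1: R0=0xce R1=0x9b R2=0x8c R3=0x55 R4=0x8e R5=0xd9  N=1 Z=0
after  2: R0=0xce R1=0x8a R2=0x8c R3=0x55 R4=0x8e R5=0xd9  N=1 Z=0
after  3: R0=0xce R1=0x8a R2=0x8c R3=0x55 R4=0x8e R5=0xc8  N=1 Z=0
after  4: R0=0xce R1=0x88 R2=0x8c R3=0x55 R4=0x8e R5=0xc8  N=1 Z=0
after  5: R0=0xce R1=0xce R2=0x8c R3=0x55 R4=0x8e R5=0xc8  N=1 Z=0
after  6: R0=0x04 R1=0xce R2=0x8c R3=0x55 R4=0x8e R5=0xc8  N=0 Z=0
-- IRQ taken; context saved, return-PC = 7 --

SAVED = 0xce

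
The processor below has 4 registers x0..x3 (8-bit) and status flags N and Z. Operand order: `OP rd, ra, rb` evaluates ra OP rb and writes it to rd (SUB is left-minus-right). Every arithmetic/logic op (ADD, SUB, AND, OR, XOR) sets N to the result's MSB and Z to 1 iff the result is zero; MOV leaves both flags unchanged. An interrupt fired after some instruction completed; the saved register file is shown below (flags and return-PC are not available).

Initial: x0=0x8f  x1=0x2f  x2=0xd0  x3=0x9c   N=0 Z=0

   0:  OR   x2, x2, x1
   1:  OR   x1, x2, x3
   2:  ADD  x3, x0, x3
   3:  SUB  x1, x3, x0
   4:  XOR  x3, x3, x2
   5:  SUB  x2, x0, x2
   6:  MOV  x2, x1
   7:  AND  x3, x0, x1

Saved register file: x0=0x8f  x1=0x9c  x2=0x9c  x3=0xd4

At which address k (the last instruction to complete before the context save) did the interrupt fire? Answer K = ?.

K = 6

after  0: x0=0x8f x1=0x2f x2=0xff x3=0x9c  N=1 Z=0
after  1: x0=0x8f x1=0xff x2=0xff x3=0x9c  N=1 Z=0
after  2: x0=0x8f x1=0xff x2=0xff x3=0x2b  N=0 Z=0
after  3: x0=0x8f x1=0x9c x2=0xff x3=0x2b  N=1 Z=0
after  4: x0=0x8f x1=0x9c x2=0xff x3=0xd4  N=1 Z=0
after  5: x0=0x8f x1=0x9c x2=0x90 x3=0xd4  N=1 Z=0
after  6: x0=0x8f x1=0x9c x2=0x9c x3=0xd4  N=1 Z=0
-- IRQ taken; context saved, return-PC = 7 --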